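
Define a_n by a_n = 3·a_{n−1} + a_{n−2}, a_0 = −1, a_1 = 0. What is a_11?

−42837

With companion matrix Q = [[3, 1], [1, 0]], [a_n, a_{n−1}]ᵀ = Q·[a_{n−1}, a_{n−2}]ᵀ, so [a_11, a_10]ᵀ = Q^10·[a_1, a_0]ᵀ.
Q^10 = [[141481, 42837], [42837, 12970]], giving [a_11, a_10]ᵀ = [[−42837], [−12970]].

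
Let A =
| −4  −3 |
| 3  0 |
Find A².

[[7, 12], [−12, −9]]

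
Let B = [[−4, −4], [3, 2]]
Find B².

[[4, 8], [−6, −8]]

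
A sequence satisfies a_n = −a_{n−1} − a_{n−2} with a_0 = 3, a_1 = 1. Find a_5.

With companion matrix Q = [[−1, −1], [1, 0]], [a_n, a_{n−1}]ᵀ = Q·[a_{n−1}, a_{n−2}]ᵀ, so [a_5, a_4]ᵀ = Q⁴·[a_1, a_0]ᵀ.
Q⁴ = [[−1, −1], [1, 0]], giving [a_5, a_4]ᵀ = [[−4], [1]].

−4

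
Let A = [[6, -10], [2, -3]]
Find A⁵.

[[156, -310], [62, -123]]

tr A = 3 and det A = 2, so the characteristic polynomial is λ² − (3)λ + (2) with roots 1 and 2.
Eigenvectors give P = [[2, 5], [1, 2]] with P⁻¹ = [[-2, 5], [1, -2]], and A = P·diag(1, 2)·P⁻¹.
Then A⁵ = P·diag(1, 32)·P⁻¹ = [[2, 160], [1, 64]] · [[-2, 5], [1, -2]] = [[156, -310], [62, -123]].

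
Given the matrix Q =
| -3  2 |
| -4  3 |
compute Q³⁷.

[[-3, 2], [-4, 3]]

Q² = I (check: tr Q = 0 and det Q = -1), so Q³⁷ = Q since 37 is odd.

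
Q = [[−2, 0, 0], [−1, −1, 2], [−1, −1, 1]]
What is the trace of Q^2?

2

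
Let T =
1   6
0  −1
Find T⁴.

T² = I (check: tr T = 0 and det T = −1), so T⁴ = I since 4 is even.

[[1, 0], [0, 1]]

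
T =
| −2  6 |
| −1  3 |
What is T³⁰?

T² = T (a projection; rank 1, trace 1), so T³⁰ = T.

[[−2, 6], [−1, 3]]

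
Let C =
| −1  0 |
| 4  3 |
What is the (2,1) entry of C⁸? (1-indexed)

tr C = 2 and det C = −3, so the characteristic polynomial is λ² − (2)λ + (−3) with roots 3 and −1.
Eigenvectors give P = [[0, −1], [1, 1]] with P⁻¹ = [[1, 1], [−1, 0]], and C = P·diag(3, −1)·P⁻¹.
Then C⁸ = P·diag(6561, 1)·P⁻¹ = [[0, −1], [6561, 1]] · [[1, 1], [−1, 0]] = [[1, 0], [6560, 6561]].

6560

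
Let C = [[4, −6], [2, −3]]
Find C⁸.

[[4, −6], [2, −3]]

C² = C (a projection; rank 1, trace 1), so C⁸ = C.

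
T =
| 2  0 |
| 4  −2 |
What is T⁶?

tr T = 0 and det T = −4, so the characteristic polynomial is λ² − (0)λ + (−4) with roots 2 and −2.
Eigenvectors give P = [[−1, 0], [−1, −1]] with P⁻¹ = [[−1, 0], [1, −1]], and T = P·diag(2, −2)·P⁻¹.
Then T⁶ = P·diag(64, 64)·P⁻¹ = [[−64, 0], [−64, −64]] · [[−1, 0], [1, −1]] = [[64, 0], [0, 64]].

[[64, 0], [0, 64]]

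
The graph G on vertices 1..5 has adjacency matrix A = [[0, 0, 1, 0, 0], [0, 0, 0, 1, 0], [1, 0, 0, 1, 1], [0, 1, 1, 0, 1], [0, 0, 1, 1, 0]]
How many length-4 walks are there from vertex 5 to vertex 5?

8

The number of length-4 walks from vertex 5 to vertex 5 is entry (5,5) of A⁴, where A is the adjacency matrix.
A² = [[1, 0, 0, 1, 1], [0, 1, 1, 0, 1], [0, 1, 3, 1, 1], [1, 0, 1, 3, 1], [1, 1, 1, 1, 2]]
A³ = [[0, 1, 3, 1, 1], [1, 0, 1, 3, 1], [3, 1, 2, 5, 4], [1, 3, 5, 2, 4], [1, 1, 4, 4, 2]]
A⁴ = [[3, 1, 2, 5, 4], [1, 3, 5, 2, 4], [2, 5, 12, 7, 7], [5, 2, 7, 12, 7], [4, 4, 7, 7, 8]]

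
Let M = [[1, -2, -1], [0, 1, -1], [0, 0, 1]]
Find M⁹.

[[1, -18, 63], [0, 1, -9], [0, 0, 1]]

M = I + N where N = [[0, -2, -1], [0, 0, -1], [0, 0, 0]] is strictly upper-triangular, so N³ = 0.
(I + N)⁹ = I + 9·N + 36·N² = [[1, -18, 63], [0, 1, -9], [0, 0, 1]].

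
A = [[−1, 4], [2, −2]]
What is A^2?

[[9, −12], [−6, 12]]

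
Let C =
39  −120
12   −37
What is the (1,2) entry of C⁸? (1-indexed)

−196800

tr C = 2 and det C = −3, so the characteristic polynomial is λ² − (2)λ + (−3) with roots −1 and 3.
Eigenvectors give P = [[3, 10], [1, 3]] with P⁻¹ = [[−3, 10], [1, −3]], and C = P·diag(−1, 3)·P⁻¹.
Then C⁸ = P·diag(1, 6561)·P⁻¹ = [[3, 65610], [1, 19683]] · [[−3, 10], [1, −3]] = [[65601, −196800], [19680, −59039]].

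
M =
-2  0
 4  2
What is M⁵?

[[-32, 0], [64, 32]]

tr M = 0 and det M = -4, so the characteristic polynomial is λ² − (0)λ + (-4) with roots -2 and 2.
Eigenvectors give P = [[-1, 0], [1, 1]] with P⁻¹ = [[-1, 0], [1, 1]], and M = P·diag(-2, 2)·P⁻¹.
Then M⁵ = P·diag(-32, 32)·P⁻¹ = [[32, 0], [-32, 32]] · [[-1, 0], [1, 1]] = [[-32, 0], [64, 32]].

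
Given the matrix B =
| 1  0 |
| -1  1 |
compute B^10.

[[1, 0], [-10, 1]]

B = I + N where N = [[0, 0], [-1, 0]] is strictly lower-triangular, so N^2 = 0.
(I + N)^10 = I + 10·N = [[1, 0], [-10, 1]].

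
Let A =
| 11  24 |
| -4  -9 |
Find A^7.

[[6563, 13128], [-2188, -4377]]

tr A = 2 and det A = -3, so the characteristic polynomial is λ² − (2)λ + (-3) with roots -1 and 3.
Eigenvectors give P = [[-2, -3], [1, 1]] with P⁻¹ = [[1, 3], [-1, -2]], and A = P·diag(-1, 3)·P⁻¹.
Then A^7 = P·diag(-1, 2187)·P⁻¹ = [[2, -6561], [-1, 2187]] · [[1, 3], [-1, -2]] = [[6563, 13128], [-2188, -4377]].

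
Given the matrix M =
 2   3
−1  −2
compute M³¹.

[[2, 3], [−1, −2]]

M² = I (check: tr M = 0 and det M = −1), so M³¹ = M since 31 is odd.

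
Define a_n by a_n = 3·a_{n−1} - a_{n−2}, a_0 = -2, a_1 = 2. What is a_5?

With companion matrix A = [[3, -1], [1, 0]], [a_n, a_{n−1}]ᵀ = A·[a_{n−1}, a_{n−2}]ᵀ, so [a_5, a_4]ᵀ = A^4·[a_1, a_0]ᵀ.
A^4 = [[55, -21], [21, -8]], giving [a_5, a_4]ᵀ = [[152], [58]].

152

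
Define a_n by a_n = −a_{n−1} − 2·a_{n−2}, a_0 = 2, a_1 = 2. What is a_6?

−6

With companion matrix A = [[−1, −2], [1, 0]], [a_n, a_{n−1}]ᵀ = A·[a_{n−1}, a_{n−2}]ᵀ, so [a_6, a_5]ᵀ = A⁵·[a_1, a_0]ᵀ.
A⁵ = [[−5, 2], [−1, −6]], giving [a_6, a_5]ᵀ = [[−6], [−14]].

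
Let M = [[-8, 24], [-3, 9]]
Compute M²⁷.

[[-8, 24], [-3, 9]]

M² = M (a projection; rank 1, trace 1), so M²⁷ = M.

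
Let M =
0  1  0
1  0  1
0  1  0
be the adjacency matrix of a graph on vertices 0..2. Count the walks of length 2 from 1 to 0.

The number of length-2 walks from vertex 1 to vertex 0 is entry (1,0) of M², where M is the adjacency matrix.
M² = [[1, 0, 1], [0, 2, 0], [1, 0, 1]]

0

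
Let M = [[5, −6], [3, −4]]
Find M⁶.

tr M = 1 and det M = −2, so the characteristic polynomial is λ² − (1)λ + (−2) with roots 2 and −1.
Eigenvectors give P = [[2, 1], [1, 1]] with P⁻¹ = [[1, −1], [−1, 2]], and M = P·diag(2, −1)·P⁻¹.
Then M⁶ = P·diag(64, 1)·P⁻¹ = [[128, 1], [64, 1]] · [[1, −1], [−1, 2]] = [[127, −126], [63, −62]].

[[127, −126], [63, −62]]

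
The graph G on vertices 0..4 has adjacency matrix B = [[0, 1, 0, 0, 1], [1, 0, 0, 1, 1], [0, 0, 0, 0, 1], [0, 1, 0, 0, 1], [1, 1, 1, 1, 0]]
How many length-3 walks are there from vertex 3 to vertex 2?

1

The number of length-3 walks from vertex 3 to vertex 2 is entry (3,2) of B³, where B is the adjacency matrix.
B² = [[2, 1, 1, 2, 1], [1, 3, 1, 1, 2], [1, 1, 1, 1, 0], [2, 1, 1, 2, 1], [1, 2, 0, 1, 4]]
B³ = [[2, 5, 1, 2, 6], [5, 4, 2, 5, 6], [1, 2, 0, 1, 4], [2, 5, 1, 2, 6], [6, 6, 4, 6, 4]]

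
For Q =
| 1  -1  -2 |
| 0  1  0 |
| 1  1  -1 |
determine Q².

[[-1, -4, 0], [0, 1, 0], [0, -1, -1]]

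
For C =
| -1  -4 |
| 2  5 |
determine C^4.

[[-79, -160], [80, 161]]

tr C = 4 and det C = 3, so the characteristic polynomial is λ² − (4)λ + (3) with roots 3 and 1.
Eigenvectors give P = [[-1, 2], [1, -1]] with P⁻¹ = [[1, 2], [1, 1]], and C = P·diag(3, 1)·P⁻¹.
Then C^4 = P·diag(81, 1)·P⁻¹ = [[-81, 2], [81, -1]] · [[1, 2], [1, 1]] = [[-79, -160], [80, 161]].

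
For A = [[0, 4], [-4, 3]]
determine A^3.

A^2 = [[-16, 12], [-12, -7]]
A^3 = [[-48, -28], [28, -69]]

[[-48, -28], [28, -69]]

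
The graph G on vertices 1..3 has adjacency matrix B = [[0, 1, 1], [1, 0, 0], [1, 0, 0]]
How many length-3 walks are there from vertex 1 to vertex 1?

0

The number of length-3 walks from vertex 1 to vertex 1 is entry (1,1) of B^3, where B is the adjacency matrix.
B^2 = [[2, 0, 0], [0, 1, 1], [0, 1, 1]]
B^3 = [[0, 2, 2], [2, 0, 0], [2, 0, 0]]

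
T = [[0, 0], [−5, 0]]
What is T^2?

[[0, 0], [0, 0]]

T is strictly triangular, hence nilpotent: T^2 = 0, so T^2 = 0.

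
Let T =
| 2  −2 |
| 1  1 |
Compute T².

[[2, −6], [3, −1]]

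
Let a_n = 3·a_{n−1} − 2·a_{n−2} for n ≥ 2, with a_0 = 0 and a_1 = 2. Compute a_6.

With companion matrix B = [[3, −2], [1, 0]], [a_n, a_{n−1}]ᵀ = B·[a_{n−1}, a_{n−2}]ᵀ, so [a_6, a_5]ᵀ = B⁵·[a_1, a_0]ᵀ.
B⁵ = [[63, −62], [31, −30]], giving [a_6, a_5]ᵀ = [[126], [62]].

126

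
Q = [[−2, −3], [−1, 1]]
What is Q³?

Q² = [[7, 3], [1, 4]]
Q³ = [[−17, −18], [−6, 1]]

[[−17, −18], [−6, 1]]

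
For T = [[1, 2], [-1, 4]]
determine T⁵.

[[-179, 422], [-211, 454]]

tr T = 5 and det T = 6, so the characteristic polynomial is λ² − (5)λ + (6) with roots 2 and 3.
Eigenvectors give P = [[2, -1], [1, -1]] with P⁻¹ = [[1, -1], [1, -2]], and T = P·diag(2, 3)·P⁻¹.
Then T⁵ = P·diag(32, 243)·P⁻¹ = [[64, -243], [32, -243]] · [[1, -1], [1, -2]] = [[-179, 422], [-211, 454]].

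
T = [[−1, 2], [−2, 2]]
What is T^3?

T^2 = [[−3, 2], [−2, 0]]
T^3 = [[−1, −2], [2, −4]]

[[−1, −2], [2, −4]]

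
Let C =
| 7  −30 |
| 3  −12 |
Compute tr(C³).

−35

tr C = −5 and det C = 6, so the characteristic polynomial is λ² − (−5)λ + (6) with roots −2 and −3.
Eigenvectors give P = [[−10, 3], [−3, 1]] with P⁻¹ = [[−1, 3], [−3, 10]], and C = P·diag(−2, −3)·P⁻¹.
Then C³ = P·diag(−8, −27)·P⁻¹ = [[80, −81], [24, −27]] · [[−1, 3], [−3, 10]] = [[163, −570], [57, −198]].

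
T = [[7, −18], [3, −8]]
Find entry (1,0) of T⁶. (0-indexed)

tr T = −1 and det T = −2, so the characteristic polynomial is λ² − (−1)λ + (−2) with roots 1 and −2.
Eigenvectors give P = [[3, −2], [1, −1]] with P⁻¹ = [[1, −2], [1, −3]], and T = P·diag(1, −2)·P⁻¹.
Then T⁶ = P·diag(1, 64)·P⁻¹ = [[3, −128], [1, −64]] · [[1, −2], [1, −3]] = [[−125, 378], [−63, 190]].

−63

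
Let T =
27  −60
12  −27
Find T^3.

tr T = 0 and det T = −9, so the characteristic polynomial is λ² − (0)λ + (−9) with roots 3 and −3.
Eigenvectors give P = [[−5, −2], [−2, −1]] with P⁻¹ = [[−1, 2], [2, −5]], and T = P·diag(3, −3)·P⁻¹.
Then T^3 = P·diag(27, −27)·P⁻¹ = [[−135, 54], [−54, 27]] · [[−1, 2], [2, −5]] = [[243, −540], [108, −243]].

[[243, −540], [108, −243]]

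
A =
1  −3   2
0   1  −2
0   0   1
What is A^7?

A = I + N where N = [[0, −3, 2], [0, 0, −2], [0, 0, 0]] is strictly upper-triangular, so N^3 = 0.
(I + N)^7 = I + 7·N + 21·N^2 = [[1, −21, 140], [0, 1, −14], [0, 0, 1]].

[[1, −21, 140], [0, 1, −14], [0, 0, 1]]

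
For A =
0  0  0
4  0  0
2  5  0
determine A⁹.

A is strictly triangular, hence nilpotent: A³ = 0, so A⁹ = 0.

[[0, 0, 0], [0, 0, 0], [0, 0, 0]]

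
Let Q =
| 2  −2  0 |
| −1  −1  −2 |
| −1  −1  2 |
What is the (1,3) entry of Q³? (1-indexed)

Q² = [[6, −2, 4], [1, 5, −2], [−3, 1, 6]]
Q³ = [[10, −14, 12], [−1, −5, −14], [−13, −1, 10]]

12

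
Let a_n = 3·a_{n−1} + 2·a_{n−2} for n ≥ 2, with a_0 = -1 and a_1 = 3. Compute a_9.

With companion matrix T = [[3, 2], [1, 0]], [a_n, a_{n−1}]ᵀ = T·[a_{n−1}, a_{n−2}]ᵀ, so [a_9, a_8]ᵀ = T⁸·[a_1, a_0]ᵀ.
T⁸ = [[22363, 12558], [6279, 3526]], giving [a_9, a_8]ᵀ = [[54531], [15311]].

54531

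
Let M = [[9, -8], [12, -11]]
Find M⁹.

tr M = -2 and det M = -3, so the characteristic polynomial is λ² − (-2)λ + (-3) with roots -3 and 1.
Eigenvectors give P = [[-2, 1], [-3, 1]] with P⁻¹ = [[1, -1], [3, -2]], and M = P·diag(-3, 1)·P⁻¹.
Then M⁹ = P·diag(-19683, 1)·P⁻¹ = [[39366, 1], [59049, 1]] · [[1, -1], [3, -2]] = [[39369, -39368], [59052, -59051]].

[[39369, -39368], [59052, -59051]]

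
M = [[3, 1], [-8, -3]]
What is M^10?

M² = I (check: tr M = 0 and det M = -1), so M^10 = I since 10 is even.

[[1, 0], [0, 1]]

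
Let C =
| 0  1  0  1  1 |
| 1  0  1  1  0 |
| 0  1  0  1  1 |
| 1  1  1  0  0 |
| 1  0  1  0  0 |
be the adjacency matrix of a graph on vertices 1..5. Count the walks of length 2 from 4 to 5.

2

The number of length-2 walks from vertex 4 to vertex 5 is entry (4,5) of C², where C is the adjacency matrix.
C² = [[3, 1, 3, 1, 0], [1, 3, 1, 2, 2], [3, 1, 3, 1, 0], [1, 2, 1, 3, 2], [0, 2, 0, 2, 2]]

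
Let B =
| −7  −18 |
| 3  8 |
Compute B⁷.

tr B = 1 and det B = −2, so the characteristic polynomial is λ² − (1)λ + (−2) with roots −1 and 2.
Eigenvectors give P = [[−3, −2], [1, 1]] with P⁻¹ = [[−1, −2], [1, 3]], and B = P·diag(−1, 2)·P⁻¹.
Then B⁷ = P·diag(−1, 128)·P⁻¹ = [[3, −256], [−1, 128]] · [[−1, −2], [1, 3]] = [[−259, −774], [129, 386]].

[[−259, −774], [129, 386]]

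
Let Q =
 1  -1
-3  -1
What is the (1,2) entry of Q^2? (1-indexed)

0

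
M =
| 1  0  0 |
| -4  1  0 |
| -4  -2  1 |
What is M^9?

[[1, 0, 0], [-36, 1, 0], [252, -18, 1]]

M = I + N where N = [[0, 0, 0], [-4, 0, 0], [-4, -2, 0]] is strictly lower-triangular, so N^3 = 0.
(I + N)^9 = I + 9·N + 36·N^2 = [[1, 0, 0], [-36, 1, 0], [252, -18, 1]].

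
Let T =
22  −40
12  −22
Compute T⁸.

tr T = 0 and det T = −4, so the characteristic polynomial is λ² − (0)λ + (−4) with roots 2 and −2.
Eigenvectors give P = [[2, 5], [1, 3]] with P⁻¹ = [[3, −5], [−1, 2]], and T = P·diag(2, −2)·P⁻¹.
Then T⁸ = P·diag(256, 256)·P⁻¹ = [[512, 1280], [256, 768]] · [[3, −5], [−1, 2]] = [[256, 0], [0, 256]].

[[256, 0], [0, 256]]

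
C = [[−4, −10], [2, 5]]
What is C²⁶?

[[−4, −10], [2, 5]]

C² = C (a projection; rank 1, trace 1), so C²⁶ = C.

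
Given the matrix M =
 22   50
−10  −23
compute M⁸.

[[−24964, −63050], [12610, 31781]]

tr M = −1 and det M = −6, so the characteristic polynomial is λ² − (−1)λ + (−6) with roots −3 and 2.
Eigenvectors give P = [[−2, 5], [1, −2]] with P⁻¹ = [[2, 5], [1, 2]], and M = P·diag(−3, 2)·P⁻¹.
Then M⁸ = P·diag(6561, 256)·P⁻¹ = [[−13122, 1280], [6561, −512]] · [[2, 5], [1, 2]] = [[−24964, −63050], [12610, 31781]].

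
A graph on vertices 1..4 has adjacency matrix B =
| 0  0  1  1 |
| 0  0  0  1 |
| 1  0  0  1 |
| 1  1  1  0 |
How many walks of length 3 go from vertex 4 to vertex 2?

The number of length-3 walks from vertex 4 to vertex 2 is entry (4,2) of B³, where B is the adjacency matrix.
B² = [[2, 1, 1, 1], [1, 1, 1, 0], [1, 1, 2, 1], [1, 0, 1, 3]]
B³ = [[2, 1, 3, 4], [1, 0, 1, 3], [3, 1, 2, 4], [4, 3, 4, 2]]

3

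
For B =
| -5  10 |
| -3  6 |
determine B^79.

[[-5, 10], [-3, 6]]

B² = B (a projection; rank 1, trace 1), so B^79 = B.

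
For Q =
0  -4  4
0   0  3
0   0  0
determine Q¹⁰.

[[0, 0, 0], [0, 0, 0], [0, 0, 0]]

Q is strictly triangular, hence nilpotent: Q³ = 0, so Q¹⁰ = 0.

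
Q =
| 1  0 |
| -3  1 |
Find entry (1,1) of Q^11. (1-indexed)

Q = I + N where N = [[0, 0], [-3, 0]] is strictly lower-triangular, so N^2 = 0.
(I + N)^11 = I + 11·N = [[1, 0], [-33, 1]].

1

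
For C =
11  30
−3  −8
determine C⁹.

[[5111, 15330], [−1533, −4598]]

tr C = 3 and det C = 2, so the characteristic polynomial is λ² − (3)λ + (2) with roots 2 and 1.
Eigenvectors give P = [[10, −3], [−3, 1]] with P⁻¹ = [[1, 3], [3, 10]], and C = P·diag(2, 1)·P⁻¹.
Then C⁹ = P·diag(512, 1)·P⁻¹ = [[5120, −3], [−1536, 1]] · [[1, 3], [3, 10]] = [[5111, 15330], [−1533, −4598]].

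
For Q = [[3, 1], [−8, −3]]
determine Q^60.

Q² = I (check: tr Q = 0 and det Q = −1), so Q^60 = I since 60 is even.

[[1, 0], [0, 1]]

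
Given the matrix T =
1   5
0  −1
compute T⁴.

T² = I (check: tr T = 0 and det T = −1), so T⁴ = I since 4 is even.

[[1, 0], [0, 1]]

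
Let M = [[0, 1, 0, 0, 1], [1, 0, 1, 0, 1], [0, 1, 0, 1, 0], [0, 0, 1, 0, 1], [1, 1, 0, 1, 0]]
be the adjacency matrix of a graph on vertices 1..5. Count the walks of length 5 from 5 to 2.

34

The number of length-5 walks from vertex 5 to vertex 2 is entry (5,2) of M⁵, where M is the adjacency matrix.
M² = [[2, 1, 1, 1, 1], [1, 3, 0, 2, 1], [1, 0, 2, 0, 2], [1, 2, 0, 2, 0], [1, 1, 2, 0, 3]]
M³ = [[2, 4, 2, 2, 4], [4, 2, 5, 1, 6], [2, 5, 0, 4, 1], [2, 1, 4, 0, 5], [4, 6, 1, 5, 2]]
M⁴ = [[8, 8, 6, 6, 8], [8, 15, 3, 11, 7], [6, 3, 9, 1, 11], [6, 11, 1, 9, 3], [8, 7, 11, 3, 15]]
M⁵ = [[16, 22, 14, 14, 22], [22, 18, 26, 10, 34], [14, 26, 4, 20, 10], [14, 10, 20, 4, 26], [22, 34, 10, 26, 18]]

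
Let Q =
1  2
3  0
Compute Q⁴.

Q² = [[7, 2], [3, 6]]
Q³ = [[13, 14], [21, 6]]
Q⁴ = [[55, 26], [39, 42]]

[[55, 26], [39, 42]]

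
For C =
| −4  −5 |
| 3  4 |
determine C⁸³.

C² = I (check: tr C = 0 and det C = −1), so C⁸³ = C since 83 is odd.

[[−4, −5], [3, 4]]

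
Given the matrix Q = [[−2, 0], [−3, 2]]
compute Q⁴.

Q² = [[4, 0], [0, 4]]
Q³ = [[−8, 0], [−12, 8]]
Q⁴ = [[16, 0], [0, 16]]

[[16, 0], [0, 16]]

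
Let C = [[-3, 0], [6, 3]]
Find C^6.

[[729, 0], [0, 729]]

tr C = 0 and det C = -9, so the characteristic polynomial is λ² − (0)λ + (-9) with roots 3 and -3.
Eigenvectors give P = [[0, -1], [1, 1]] with P⁻¹ = [[1, 1], [-1, 0]], and C = P·diag(3, -3)·P⁻¹.
Then C^6 = P·diag(729, 729)·P⁻¹ = [[0, -729], [729, 729]] · [[1, 1], [-1, 0]] = [[729, 0], [0, 729]].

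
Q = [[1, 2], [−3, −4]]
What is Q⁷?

[[253, 254], [−381, −382]]

tr Q = −3 and det Q = 2, so the characteristic polynomial is λ² − (−3)λ + (2) with roots −1 and −2.
Eigenvectors give P = [[−1, 2], [1, −3]] with P⁻¹ = [[−3, −2], [−1, −1]], and Q = P·diag(−1, −2)·P⁻¹.
Then Q⁷ = P·diag(−1, −128)·P⁻¹ = [[1, −256], [−1, 384]] · [[−3, −2], [−1, −1]] = [[253, 254], [−381, −382]].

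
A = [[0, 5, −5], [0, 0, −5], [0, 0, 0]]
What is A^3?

A is strictly triangular, hence nilpotent: A^3 = 0, so A^3 = 0.

[[0, 0, 0], [0, 0, 0], [0, 0, 0]]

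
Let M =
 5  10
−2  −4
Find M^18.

[[5, 10], [−2, −4]]

M² = M (a projection; rank 1, trace 1), so M^18 = M.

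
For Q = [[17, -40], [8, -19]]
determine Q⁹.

tr Q = -2 and det Q = -3, so the characteristic polynomial is λ² − (-2)λ + (-3) with roots -3 and 1.
Eigenvectors give P = [[-2, 5], [-1, 2]] with P⁻¹ = [[2, -5], [1, -2]], and Q = P·diag(-3, 1)·P⁻¹.
Then Q⁹ = P·diag(-19683, 1)·P⁻¹ = [[39366, 5], [19683, 2]] · [[2, -5], [1, -2]] = [[78737, -196840], [39368, -98419]].

[[78737, -196840], [39368, -98419]]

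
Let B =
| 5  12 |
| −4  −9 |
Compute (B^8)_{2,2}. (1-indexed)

26241

tr B = −4 and det B = 3, so the characteristic polynomial is λ² − (−4)λ + (3) with roots −1 and −3.
Eigenvectors give P = [[−2, 3], [1, −2]] with P⁻¹ = [[−2, −3], [−1, −2]], and B = P·diag(−1, −3)·P⁻¹.
Then B^8 = P·diag(1, 6561)·P⁻¹ = [[−2, 19683], [1, −13122]] · [[−2, −3], [−1, −2]] = [[−19679, −39360], [13120, 26241]].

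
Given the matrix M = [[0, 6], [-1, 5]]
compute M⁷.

tr M = 5 and det M = 6, so the characteristic polynomial is λ² − (5)λ + (6) with roots 3 and 2.
Eigenvectors give P = [[2, 3], [1, 1]] with P⁻¹ = [[-1, 3], [1, -2]], and M = P·diag(3, 2)·P⁻¹.
Then M⁷ = P·diag(2187, 128)·P⁻¹ = [[4374, 384], [2187, 128]] · [[-1, 3], [1, -2]] = [[-3990, 12354], [-2059, 6305]].

[[-3990, 12354], [-2059, 6305]]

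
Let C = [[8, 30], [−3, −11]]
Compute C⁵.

[[278, 930], [−93, −311]]

tr C = −3 and det C = 2, so the characteristic polynomial is λ² − (−3)λ + (2) with roots −1 and −2.
Eigenvectors give P = [[10, −3], [−3, 1]] with P⁻¹ = [[1, 3], [3, 10]], and C = P·diag(−1, −2)·P⁻¹.
Then C⁵ = P·diag(−1, −32)·P⁻¹ = [[−10, 96], [3, −32]] · [[1, 3], [3, 10]] = [[278, 930], [−93, −311]].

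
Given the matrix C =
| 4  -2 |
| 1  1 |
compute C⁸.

tr C = 5 and det C = 6, so the characteristic polynomial is λ² − (5)λ + (6) with roots 2 and 3.
Eigenvectors give P = [[-1, 2], [-1, 1]] with P⁻¹ = [[1, -2], [1, -1]], and C = P·diag(2, 3)·P⁻¹.
Then C⁸ = P·diag(256, 6561)·P⁻¹ = [[-256, 13122], [-256, 6561]] · [[1, -2], [1, -1]] = [[12866, -12610], [6305, -6049]].

[[12866, -12610], [6305, -6049]]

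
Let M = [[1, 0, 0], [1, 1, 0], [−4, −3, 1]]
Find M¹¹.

M = I + N where N = [[0, 0, 0], [1, 0, 0], [−4, −3, 0]] is strictly lower-triangular, so N³ = 0.
(I + N)¹¹ = I + 11·N + 55·N² = [[1, 0, 0], [11, 1, 0], [−209, −33, 1]].

[[1, 0, 0], [11, 1, 0], [−209, −33, 1]]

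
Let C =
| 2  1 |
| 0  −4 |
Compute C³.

[[8, 12], [0, −64]]

C² = [[4, −2], [0, 16]]
C³ = [[8, 12], [0, −64]]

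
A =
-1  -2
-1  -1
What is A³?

A² = [[3, 4], [2, 3]]
A³ = [[-7, -10], [-5, -7]]

[[-7, -10], [-5, -7]]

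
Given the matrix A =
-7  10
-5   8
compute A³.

[[-43, 70], [-35, 62]]

tr A = 1 and det A = -6, so the characteristic polynomial is λ² − (1)λ + (-6) with roots 3 and -2.
Eigenvectors give P = [[-1, 2], [-1, 1]] with P⁻¹ = [[1, -2], [1, -1]], and A = P·diag(3, -2)·P⁻¹.
Then A³ = P·diag(27, -8)·P⁻¹ = [[-27, -16], [-27, -8]] · [[1, -2], [1, -1]] = [[-43, 70], [-35, 62]].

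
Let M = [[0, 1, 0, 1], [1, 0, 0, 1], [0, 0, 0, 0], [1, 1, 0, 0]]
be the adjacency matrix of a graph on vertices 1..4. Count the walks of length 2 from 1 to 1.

2

The number of length-2 walks from vertex 1 to vertex 1 is entry (1,1) of M², where M is the adjacency matrix.
M² = [[2, 1, 0, 1], [1, 2, 0, 1], [0, 0, 0, 0], [1, 1, 0, 2]]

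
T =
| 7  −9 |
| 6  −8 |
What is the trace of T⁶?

65

tr T = −1 and det T = −2, so the characteristic polynomial is λ² − (−1)λ + (−2) with roots 1 and −2.
Eigenvectors give P = [[−3, 1], [−2, 1]] with P⁻¹ = [[−1, 1], [−2, 3]], and T = P·diag(1, −2)·P⁻¹.
Then T⁶ = P·diag(1, 64)·P⁻¹ = [[−3, 64], [−2, 64]] · [[−1, 1], [−2, 3]] = [[−125, 189], [−126, 190]].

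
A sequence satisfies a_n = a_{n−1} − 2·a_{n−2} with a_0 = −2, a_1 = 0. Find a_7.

20

With companion matrix Q = [[1, −2], [1, 0]], [a_n, a_{n−1}]ᵀ = Q·[a_{n−1}, a_{n−2}]ᵀ, so [a_7, a_6]ᵀ = Q⁶·[a_1, a_0]ᵀ.
Q⁶ = [[7, −10], [5, 2]], giving [a_7, a_6]ᵀ = [[20], [−4]].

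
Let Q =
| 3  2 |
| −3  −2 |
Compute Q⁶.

[[3, 2], [−3, −2]]

Q² = Q (a projection; rank 1, trace 1), so Q⁶ = Q.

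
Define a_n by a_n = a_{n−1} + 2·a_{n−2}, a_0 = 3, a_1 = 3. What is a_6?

With companion matrix Q = [[1, 2], [1, 0]], [a_n, a_{n−1}]ᵀ = Q·[a_{n−1}, a_{n−2}]ᵀ, so [a_6, a_5]ᵀ = Q⁵·[a_1, a_0]ᵀ.
Q⁵ = [[21, 22], [11, 10]], giving [a_6, a_5]ᵀ = [[129], [63]].

129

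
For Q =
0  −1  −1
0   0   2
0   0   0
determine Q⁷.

Q is strictly triangular, hence nilpotent: Q³ = 0, so Q⁷ = 0.

[[0, 0, 0], [0, 0, 0], [0, 0, 0]]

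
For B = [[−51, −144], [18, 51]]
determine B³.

[[−459, −1296], [162, 459]]

tr B = 0 and det B = −9, so the characteristic polynomial is λ² − (0)λ + (−9) with roots −3 and 3.
Eigenvectors give P = [[−3, 8], [1, −3]] with P⁻¹ = [[−3, −8], [−1, −3]], and B = P·diag(−3, 3)·P⁻¹.
Then B³ = P·diag(−27, 27)·P⁻¹ = [[81, 216], [−27, −81]] · [[−3, −8], [−1, −3]] = [[−459, −1296], [162, 459]].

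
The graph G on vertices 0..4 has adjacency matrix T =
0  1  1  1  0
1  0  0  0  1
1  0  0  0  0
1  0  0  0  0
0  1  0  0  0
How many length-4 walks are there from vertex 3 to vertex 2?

The number of length-4 walks from vertex 3 to vertex 2 is entry (3,2) of T⁴, where T is the adjacency matrix.
T² = [[3, 0, 0, 0, 1], [0, 2, 1, 1, 0], [0, 1, 1, 1, 0], [0, 1, 1, 1, 0], [1, 0, 0, 0, 1]]
T³ = [[0, 4, 3, 3, 0], [4, 0, 0, 0, 2], [3, 0, 0, 0, 1], [3, 0, 0, 0, 1], [0, 2, 1, 1, 0]]
T⁴ = [[10, 0, 0, 0, 4], [0, 6, 4, 4, 0], [0, 4, 3, 3, 0], [0, 4, 3, 3, 0], [4, 0, 0, 0, 2]]

3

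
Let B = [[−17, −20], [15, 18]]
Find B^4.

tr B = 1 and det B = −6, so the characteristic polynomial is λ² − (1)λ + (−6) with roots 3 and −2.
Eigenvectors give P = [[−1, 4], [1, −3]] with P⁻¹ = [[3, 4], [1, 1]], and B = P·diag(3, −2)·P⁻¹.
Then B^4 = P·diag(81, 16)·P⁻¹ = [[−81, 64], [81, −48]] · [[3, 4], [1, 1]] = [[−179, −260], [195, 276]].

[[−179, −260], [195, 276]]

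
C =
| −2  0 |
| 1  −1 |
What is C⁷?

tr C = −3 and det C = 2, so the characteristic polynomial is λ² − (−3)λ + (2) with roots −1 and −2.
Eigenvectors give P = [[0, 1], [1, −1]] with P⁻¹ = [[1, 1], [1, 0]], and C = P·diag(−1, −2)·P⁻¹.
Then C⁷ = P·diag(−1, −128)·P⁻¹ = [[0, −128], [−1, 128]] · [[1, 1], [1, 0]] = [[−128, 0], [127, −1]].

[[−128, 0], [127, −1]]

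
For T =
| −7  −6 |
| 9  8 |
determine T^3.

tr T = 1 and det T = −2, so the characteristic polynomial is λ² − (1)λ + (−2) with roots 2 and −1.
Eigenvectors give P = [[2, 1], [−3, −1]] with P⁻¹ = [[−1, −1], [3, 2]], and T = P·diag(2, −1)·P⁻¹.
Then T^3 = P·diag(8, −1)·P⁻¹ = [[16, −1], [−24, 1]] · [[−1, −1], [3, 2]] = [[−19, −18], [27, 26]].

[[−19, −18], [27, 26]]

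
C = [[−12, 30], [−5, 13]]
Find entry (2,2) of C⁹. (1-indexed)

tr C = 1 and det C = −6, so the characteristic polynomial is λ² − (1)λ + (−6) with roots −2 and 3.
Eigenvectors give P = [[3, 2], [1, 1]] with P⁻¹ = [[1, −2], [−1, 3]], and C = P·diag(−2, 3)·P⁻¹.
Then C⁹ = P·diag(−512, 19683)·P⁻¹ = [[−1536, 39366], [−512, 19683]] · [[1, −2], [−1, 3]] = [[−40902, 121170], [−20195, 60073]].

60073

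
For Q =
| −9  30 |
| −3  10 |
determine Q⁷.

Q² = Q (a projection; rank 1, trace 1), so Q⁷ = Q.

[[−9, 30], [−3, 10]]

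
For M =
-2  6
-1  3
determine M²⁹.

[[-2, 6], [-1, 3]]

M² = M (a projection; rank 1, trace 1), so M²⁹ = M.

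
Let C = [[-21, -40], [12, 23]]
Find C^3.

[[-141, -280], [84, 167]]

tr C = 2 and det C = -3, so the characteristic polynomial is λ² − (2)λ + (-3) with roots -1 and 3.
Eigenvectors give P = [[-2, -5], [1, 3]] with P⁻¹ = [[-3, -5], [1, 2]], and C = P·diag(-1, 3)·P⁻¹.
Then C^3 = P·diag(-1, 27)·P⁻¹ = [[2, -135], [-1, 81]] · [[-3, -5], [1, 2]] = [[-141, -280], [84, 167]].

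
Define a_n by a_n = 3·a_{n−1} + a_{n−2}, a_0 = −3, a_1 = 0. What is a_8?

−3567

With companion matrix B = [[3, 1], [1, 0]], [a_n, a_{n−1}]ᵀ = B·[a_{n−1}, a_{n−2}]ᵀ, so [a_8, a_7]ᵀ = B⁷·[a_1, a_0]ᵀ.
B⁷ = [[3927, 1189], [1189, 360]], giving [a_8, a_7]ᵀ = [[−3567], [−1080]].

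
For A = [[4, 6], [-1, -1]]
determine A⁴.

tr A = 3 and det A = 2, so the characteristic polynomial is λ² − (3)λ + (2) with roots 2 and 1.
Eigenvectors give P = [[3, -2], [-1, 1]] with P⁻¹ = [[1, 2], [1, 3]], and A = P·diag(2, 1)·P⁻¹.
Then A⁴ = P·diag(16, 1)·P⁻¹ = [[48, -2], [-16, 1]] · [[1, 2], [1, 3]] = [[46, 90], [-15, -29]].

[[46, 90], [-15, -29]]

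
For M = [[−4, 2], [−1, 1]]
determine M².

[[14, −6], [3, −1]]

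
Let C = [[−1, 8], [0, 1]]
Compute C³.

[[−1, 8], [0, 1]]

C² = I (check: tr C = 0 and det C = −1), so C³ = C since 3 is odd.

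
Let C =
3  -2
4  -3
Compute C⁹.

[[3, -2], [4, -3]]

C² = I (check: tr C = 0 and det C = -1), so C⁹ = C since 9 is odd.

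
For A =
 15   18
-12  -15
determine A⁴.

[[81, 0], [0, 81]]

tr A = 0 and det A = -9, so the characteristic polynomial is λ² − (0)λ + (-9) with roots -3 and 3.
Eigenvectors give P = [[-1, 3], [1, -2]] with P⁻¹ = [[2, 3], [1, 1]], and A = P·diag(-3, 3)·P⁻¹.
Then A⁴ = P·diag(81, 81)·P⁻¹ = [[-81, 243], [81, -162]] · [[2, 3], [1, 1]] = [[81, 0], [0, 81]].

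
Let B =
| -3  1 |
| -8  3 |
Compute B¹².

B² = I (check: tr B = 0 and det B = -1), so B¹² = I since 12 is even.

[[1, 0], [0, 1]]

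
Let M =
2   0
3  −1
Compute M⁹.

[[512, 0], [513, −1]]

tr M = 1 and det M = −2, so the characteristic polynomial is λ² − (1)λ + (−2) with roots −1 and 2.
Eigenvectors give P = [[0, 1], [−1, 1]] with P⁻¹ = [[1, −1], [1, 0]], and M = P·diag(−1, 2)·P⁻¹.
Then M⁹ = P·diag(−1, 512)·P⁻¹ = [[0, 512], [1, 512]] · [[1, −1], [1, 0]] = [[512, 0], [513, −1]].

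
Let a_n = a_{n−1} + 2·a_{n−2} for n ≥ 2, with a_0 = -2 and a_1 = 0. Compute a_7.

-84

With companion matrix Q = [[1, 2], [1, 0]], [a_n, a_{n−1}]ᵀ = Q·[a_{n−1}, a_{n−2}]ᵀ, so [a_7, a_6]ᵀ = Q^6·[a_1, a_0]ᵀ.
Q^6 = [[43, 42], [21, 22]], giving [a_7, a_6]ᵀ = [[-84], [-44]].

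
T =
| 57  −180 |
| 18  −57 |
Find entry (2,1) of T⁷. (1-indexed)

tr T = 0 and det T = −9, so the characteristic polynomial is λ² − (0)λ + (−9) with roots −3 and 3.
Eigenvectors give P = [[3, −10], [1, −3]] with P⁻¹ = [[−3, 10], [−1, 3]], and T = P·diag(−3, 3)·P⁻¹.
Then T⁷ = P·diag(−2187, 2187)·P⁻¹ = [[−6561, −21870], [−2187, −6561]] · [[−3, 10], [−1, 3]] = [[41553, −131220], [13122, −41553]].

13122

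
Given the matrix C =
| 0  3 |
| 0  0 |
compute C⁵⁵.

C is strictly triangular, hence nilpotent: C² = 0, so C⁵⁵ = 0.

[[0, 0], [0, 0]]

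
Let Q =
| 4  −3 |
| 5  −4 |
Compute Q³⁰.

[[1, 0], [0, 1]]

Q² = I (check: tr Q = 0 and det Q = −1), so Q³⁰ = I since 30 is even.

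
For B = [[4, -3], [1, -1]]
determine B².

[[13, -9], [3, -2]]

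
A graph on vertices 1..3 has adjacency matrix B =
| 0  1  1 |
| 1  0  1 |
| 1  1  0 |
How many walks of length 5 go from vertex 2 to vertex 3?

The number of length-5 walks from vertex 2 to vertex 3 is entry (2,3) of B⁵, where B is the adjacency matrix.
B² = [[2, 1, 1], [1, 2, 1], [1, 1, 2]]
B³ = [[2, 3, 3], [3, 2, 3], [3, 3, 2]]
B⁴ = [[6, 5, 5], [5, 6, 5], [5, 5, 6]]
B⁵ = [[10, 11, 11], [11, 10, 11], [11, 11, 10]]

11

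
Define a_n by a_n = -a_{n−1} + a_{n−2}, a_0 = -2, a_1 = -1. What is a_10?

With companion matrix T = [[-1, 1], [1, 0]], [a_n, a_{n−1}]ᵀ = T·[a_{n−1}, a_{n−2}]ᵀ, so [a_10, a_9]ᵀ = T⁹·[a_1, a_0]ᵀ.
T⁹ = [[-55, 34], [34, -21]], giving [a_10, a_9]ᵀ = [[-13], [8]].

-13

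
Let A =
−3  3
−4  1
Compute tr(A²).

−14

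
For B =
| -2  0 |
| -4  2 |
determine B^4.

[[16, 0], [0, 16]]

tr B = 0 and det B = -4, so the characteristic polynomial is λ² − (0)λ + (-4) with roots 2 and -2.
Eigenvectors give P = [[0, 1], [-1, 1]] with P⁻¹ = [[1, -1], [1, 0]], and B = P·diag(2, -2)·P⁻¹.
Then B^4 = P·diag(16, 16)·P⁻¹ = [[0, 16], [-16, 16]] · [[1, -1], [1, 0]] = [[16, 0], [0, 16]].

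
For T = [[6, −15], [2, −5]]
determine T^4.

[[6, −15], [2, −5]]

T² = T (a projection; rank 1, trace 1), so T^4 = T.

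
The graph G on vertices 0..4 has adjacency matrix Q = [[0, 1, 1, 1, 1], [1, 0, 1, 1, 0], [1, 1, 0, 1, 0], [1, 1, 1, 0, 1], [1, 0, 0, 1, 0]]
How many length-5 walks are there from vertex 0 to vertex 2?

The number of length-5 walks from vertex 0 to vertex 2 is entry (0,2) of Q⁵, where Q is the adjacency matrix.
Q² = [[4, 2, 2, 3, 1], [2, 3, 2, 2, 2], [2, 2, 3, 2, 2], [3, 2, 2, 4, 1], [1, 2, 2, 1, 2]]
Q³ = [[8, 9, 9, 9, 7], [9, 6, 7, 9, 4], [9, 7, 6, 9, 4], [9, 9, 9, 8, 7], [7, 4, 4, 7, 2]]
Q⁴ = [[34, 26, 26, 33, 17], [26, 25, 24, 26, 18], [26, 24, 25, 26, 18], [33, 26, 26, 34, 17], [17, 18, 18, 17, 14]]
Q⁵ = [[102, 93, 93, 103, 67], [93, 76, 77, 93, 52], [93, 77, 76, 93, 52], [103, 93, 93, 102, 67], [67, 52, 52, 67, 34]]

93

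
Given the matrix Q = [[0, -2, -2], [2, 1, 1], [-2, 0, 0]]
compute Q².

[[0, -2, -2], [0, -3, -3], [0, 4, 4]]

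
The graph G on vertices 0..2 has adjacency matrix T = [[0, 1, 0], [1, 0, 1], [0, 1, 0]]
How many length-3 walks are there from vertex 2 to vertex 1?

The number of length-3 walks from vertex 2 to vertex 1 is entry (2,1) of T^3, where T is the adjacency matrix.
T^2 = [[1, 0, 1], [0, 2, 0], [1, 0, 1]]
T^3 = [[0, 2, 0], [2, 0, 2], [0, 2, 0]]

2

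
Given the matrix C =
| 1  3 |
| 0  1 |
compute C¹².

[[1, 36], [0, 1]]

C = I + N where N = [[0, 3], [0, 0]] is strictly upper-triangular, so N² = 0.
(I + N)¹² = I + 12·N = [[1, 36], [0, 1]].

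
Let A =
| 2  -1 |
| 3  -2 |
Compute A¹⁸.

A² = I (check: tr A = 0 and det A = -1), so A¹⁸ = I since 18 is even.

[[1, 0], [0, 1]]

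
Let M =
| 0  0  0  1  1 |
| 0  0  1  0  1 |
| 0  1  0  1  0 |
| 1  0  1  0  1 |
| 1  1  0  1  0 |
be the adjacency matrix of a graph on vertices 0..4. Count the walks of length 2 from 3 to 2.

0

The number of length-2 walks from vertex 3 to vertex 2 is entry (3,2) of M², where M is the adjacency matrix.
M² = [[2, 1, 1, 1, 1], [1, 2, 0, 2, 0], [1, 0, 2, 0, 2], [1, 2, 0, 3, 1], [1, 0, 2, 1, 3]]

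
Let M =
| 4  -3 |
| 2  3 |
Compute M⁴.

[[-194, -273], [182, -285]]

M² = [[10, -21], [14, 3]]
M³ = [[-2, -93], [62, -33]]
M⁴ = [[-194, -273], [182, -285]]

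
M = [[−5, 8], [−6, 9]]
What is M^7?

[[−6557, 8744], [−6558, 8745]]

tr M = 4 and det M = 3, so the characteristic polynomial is λ² − (4)λ + (3) with roots 1 and 3.
Eigenvectors give P = [[4, 1], [3, 1]] with P⁻¹ = [[1, −1], [−3, 4]], and M = P·diag(1, 3)·P⁻¹.
Then M^7 = P·diag(1, 2187)·P⁻¹ = [[4, 2187], [3, 2187]] · [[1, −1], [−3, 4]] = [[−6557, 8744], [−6558, 8745]].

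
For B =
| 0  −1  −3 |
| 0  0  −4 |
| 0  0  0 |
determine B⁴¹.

[[0, 0, 0], [0, 0, 0], [0, 0, 0]]

B is strictly triangular, hence nilpotent: B³ = 0, so B⁴¹ = 0.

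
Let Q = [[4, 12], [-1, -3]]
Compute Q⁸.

[[4, 12], [-1, -3]]

Q² = Q (a projection; rank 1, trace 1), so Q⁸ = Q.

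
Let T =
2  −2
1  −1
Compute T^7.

[[2, −2], [1, −1]]

T² = T (a projection; rank 1, trace 1), so T^7 = T.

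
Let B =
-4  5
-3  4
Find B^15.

B² = I (check: tr B = 0 and det B = -1), so B^15 = B since 15 is odd.

[[-4, 5], [-3, 4]]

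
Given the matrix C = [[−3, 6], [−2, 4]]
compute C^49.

[[−3, 6], [−2, 4]]

C² = C (a projection; rank 1, trace 1), so C^49 = C.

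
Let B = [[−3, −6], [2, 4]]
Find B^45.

[[−3, −6], [2, 4]]

B² = B (a projection; rank 1, trace 1), so B^45 = B.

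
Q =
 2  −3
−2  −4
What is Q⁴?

Q² = [[10, 6], [4, 22]]
Q³ = [[8, −54], [−36, −100]]
Q⁴ = [[124, 192], [128, 508]]

[[124, 192], [128, 508]]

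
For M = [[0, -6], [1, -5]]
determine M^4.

[[-114, 390], [-65, 211]]

tr M = -5 and det M = 6, so the characteristic polynomial is λ² − (-5)λ + (6) with roots -2 and -3.
Eigenvectors give P = [[3, -2], [1, -1]] with P⁻¹ = [[1, -2], [1, -3]], and M = P·diag(-2, -3)·P⁻¹.
Then M^4 = P·diag(16, 81)·P⁻¹ = [[48, -162], [16, -81]] · [[1, -2], [1, -3]] = [[-114, 390], [-65, 211]].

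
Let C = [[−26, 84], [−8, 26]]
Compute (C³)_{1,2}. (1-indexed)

336

tr C = 0 and det C = −4, so the characteristic polynomial is λ² − (0)λ + (−4) with roots 2 and −2.
Eigenvectors give P = [[3, 7], [1, 2]] with P⁻¹ = [[−2, 7], [1, −3]], and C = P·diag(2, −2)·P⁻¹.
Then C³ = P·diag(8, −8)·P⁻¹ = [[24, −56], [8, −16]] · [[−2, 7], [1, −3]] = [[−104, 336], [−32, 104]].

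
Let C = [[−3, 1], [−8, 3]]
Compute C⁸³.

[[−3, 1], [−8, 3]]

C² = I (check: tr C = 0 and det C = −1), so C⁸³ = C since 83 is odd.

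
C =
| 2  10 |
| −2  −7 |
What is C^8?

[[−24964, −63050], [12610, 31781]]

tr C = −5 and det C = 6, so the characteristic polynomial is λ² − (−5)λ + (6) with roots −2 and −3.
Eigenvectors give P = [[5, −2], [−2, 1]] with P⁻¹ = [[1, 2], [2, 5]], and C = P·diag(−2, −3)·P⁻¹.
Then C^8 = P·diag(256, 6561)·P⁻¹ = [[1280, −13122], [−512, 6561]] · [[1, 2], [2, 5]] = [[−24964, −63050], [12610, 31781]].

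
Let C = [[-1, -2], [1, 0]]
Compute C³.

[[3, 2], [-1, 2]]

C² = [[-1, 2], [-1, -2]]
C³ = [[3, 2], [-1, 2]]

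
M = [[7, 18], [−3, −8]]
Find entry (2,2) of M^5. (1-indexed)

tr M = −1 and det M = −2, so the characteristic polynomial is λ² − (−1)λ + (−2) with roots 1 and −2.
Eigenvectors give P = [[3, −2], [−1, 1]] with P⁻¹ = [[1, 2], [1, 3]], and M = P·diag(1, −2)·P⁻¹.
Then M^5 = P·diag(1, −32)·P⁻¹ = [[3, 64], [−1, −32]] · [[1, 2], [1, 3]] = [[67, 198], [−33, −98]].

−98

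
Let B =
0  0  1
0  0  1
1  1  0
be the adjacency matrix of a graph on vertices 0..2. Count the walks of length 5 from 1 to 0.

0

The number of length-5 walks from vertex 1 to vertex 0 is entry (1,0) of B⁵, where B is the adjacency matrix.
B² = [[1, 1, 0], [1, 1, 0], [0, 0, 2]]
B³ = [[0, 0, 2], [0, 0, 2], [2, 2, 0]]
B⁴ = [[2, 2, 0], [2, 2, 0], [0, 0, 4]]
B⁵ = [[0, 0, 4], [0, 0, 4], [4, 4, 0]]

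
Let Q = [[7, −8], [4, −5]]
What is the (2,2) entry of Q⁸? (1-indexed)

tr Q = 2 and det Q = −3, so the characteristic polynomial is λ² − (2)λ + (−3) with roots 3 and −1.
Eigenvectors give P = [[2, −1], [1, −1]] with P⁻¹ = [[1, −1], [1, −2]], and Q = P·diag(3, −1)·P⁻¹.
Then Q⁸ = P·diag(6561, 1)·P⁻¹ = [[13122, −1], [6561, −1]] · [[1, −1], [1, −2]] = [[13121, −13120], [6560, −6559]].

−6559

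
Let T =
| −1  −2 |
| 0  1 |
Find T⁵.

[[−1, −2], [0, 1]]

T² = I (check: tr T = 0 and det T = −1), so T⁵ = T since 5 is odd.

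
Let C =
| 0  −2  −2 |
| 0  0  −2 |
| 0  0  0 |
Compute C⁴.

C is strictly triangular, hence nilpotent: C³ = 0, so C⁴ = 0.

[[0, 0, 0], [0, 0, 0], [0, 0, 0]]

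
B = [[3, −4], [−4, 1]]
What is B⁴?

B² = [[25, −16], [−16, 17]]
B³ = [[139, −116], [−116, 81]]
B⁴ = [[881, −672], [−672, 545]]

[[881, −672], [−672, 545]]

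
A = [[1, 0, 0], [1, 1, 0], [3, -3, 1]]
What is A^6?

A = I + N where N = [[0, 0, 0], [1, 0, 0], [3, -3, 0]] is strictly lower-triangular, so N^3 = 0.
(I + N)^6 = I + 6·N + 15·N^2 = [[1, 0, 0], [6, 1, 0], [-27, -18, 1]].

[[1, 0, 0], [6, 1, 0], [-27, -18, 1]]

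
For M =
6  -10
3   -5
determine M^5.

[[6, -10], [3, -5]]

M² = M (a projection; rank 1, trace 1), so M^5 = M.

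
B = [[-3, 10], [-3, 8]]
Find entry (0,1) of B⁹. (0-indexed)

191710

tr B = 5 and det B = 6, so the characteristic polynomial is λ² − (5)λ + (6) with roots 2 and 3.
Eigenvectors give P = [[-2, 5], [-1, 3]] with P⁻¹ = [[-3, 5], [-1, 2]], and B = P·diag(2, 3)·P⁻¹.
Then B⁹ = P·diag(512, 19683)·P⁻¹ = [[-1024, 98415], [-512, 59049]] · [[-3, 5], [-1, 2]] = [[-95343, 191710], [-57513, 115538]].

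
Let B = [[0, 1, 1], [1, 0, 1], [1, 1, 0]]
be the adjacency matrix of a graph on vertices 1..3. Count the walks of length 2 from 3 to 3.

The number of length-2 walks from vertex 3 to vertex 3 is entry (3,3) of B², where B is the adjacency matrix.
B² = [[2, 1, 1], [1, 2, 1], [1, 1, 2]]

2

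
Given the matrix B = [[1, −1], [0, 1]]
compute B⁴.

[[1, −4], [0, 1]]

B = I + N where N = [[0, −1], [0, 0]] is strictly upper-triangular, so N² = 0.
(I + N)⁴ = I + 4·N = [[1, −4], [0, 1]].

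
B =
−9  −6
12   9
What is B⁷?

[[−6561, −4374], [8748, 6561]]

tr B = 0 and det B = −9, so the characteristic polynomial is λ² − (0)λ + (−9) with roots 3 and −3.
Eigenvectors give P = [[1, −1], [−2, 1]] with P⁻¹ = [[−1, −1], [−2, −1]], and B = P·diag(3, −3)·P⁻¹.
Then B⁷ = P·diag(2187, −2187)·P⁻¹ = [[2187, 2187], [−4374, −2187]] · [[−1, −1], [−2, −1]] = [[−6561, −4374], [8748, 6561]].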